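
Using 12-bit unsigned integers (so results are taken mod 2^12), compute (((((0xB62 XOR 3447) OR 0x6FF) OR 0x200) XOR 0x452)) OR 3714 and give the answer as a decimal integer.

0xB62 = 101101100010
3447 = 110101110111
→ XOR → 011000010101 = 1557
0x6FF = 011011111111
→ OR → 011011111111 = 1791
0x200 = 001000000000
→ OR → 011011111111 = 1791
0x452 = 010001010010
→ XOR → 001010101101 = 685
3714 = 111010000010
→ OR → 111010101111 = 3759

3759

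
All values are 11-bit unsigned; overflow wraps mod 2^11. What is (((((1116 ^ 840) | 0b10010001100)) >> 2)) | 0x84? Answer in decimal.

1116 = 10001011100
840 = 01101001000
→ ^ → 11100010100 = 1812
0b10010001100 = 10010001100
→ | → 11110011100 = 1948
→ >> 2 → 00111100111 = 487
0x84 = 00010000100
→ | → 00111100111 = 487

487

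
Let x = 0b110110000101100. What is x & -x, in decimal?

4

x = 110110000101100 = 27692
-x (two's complement) = …001001111010100
AND   = 000000000000100 = 4
(x & -x isolates the lowest set bit of x.)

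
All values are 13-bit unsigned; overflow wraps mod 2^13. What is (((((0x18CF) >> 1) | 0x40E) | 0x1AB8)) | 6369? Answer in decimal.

7935

0x18CF = 1100011001111
→ >> 1 → 0110001100111 = 3175
0x40E = 0010000001110
→ | → 0110001101111 = 3183
0x1AB8 = 1101010111000
→ | → 1111011111111 = 7935
6369 = 1100011100001
→ | → 1111011111111 = 7935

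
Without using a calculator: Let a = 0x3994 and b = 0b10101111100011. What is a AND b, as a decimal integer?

0x3994 = 11100110010100
b = 10101111100011
AND → 10100110000000 = 10624

10624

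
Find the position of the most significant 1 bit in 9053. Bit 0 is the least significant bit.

13

9053 = 10001101011101
The topmost 1 is at position 13 (since 2^13 = 8192 ≤ 9053 < 16384).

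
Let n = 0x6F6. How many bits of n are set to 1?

0x6F6 = 11011110110
Count the 1s: 1 + 1 + 1 + 1 + 1 + 1 + 1 + 1 = 8

8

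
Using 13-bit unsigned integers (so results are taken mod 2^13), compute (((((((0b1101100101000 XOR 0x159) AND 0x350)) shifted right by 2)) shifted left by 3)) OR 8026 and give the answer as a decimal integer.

0b1101100101000 = 1101100101000
0x159 = 0000101011001
→ XOR → 1101001110001 = 6769
0x350 = 0001101010000
→ AND → 0001001010000 = 592
→ shifted right by 2 → 0000010010100 = 148
→ shifted left by 3 (mod 2^13) → 0010010100000 = 1184
8026 = 1111101011010
→ OR → 1111111111010 = 8186

8186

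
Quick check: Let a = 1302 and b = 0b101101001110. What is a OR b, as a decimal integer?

3934

1302 = 010100010110
b = 101101001110
 OR → 111101011110 = 3934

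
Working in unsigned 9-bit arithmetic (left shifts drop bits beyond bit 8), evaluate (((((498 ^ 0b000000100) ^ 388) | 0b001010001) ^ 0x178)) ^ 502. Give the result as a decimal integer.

498 = 111110010
0b000000100 = 000000100
→ ^ → 111110110 = 502
388 = 110000100
→ ^ → 001110010 = 114
0b001010001 = 001010001
→ | → 001110011 = 115
0x178 = 101111000
→ ^ → 100001011 = 267
502 = 111110110
→ ^ → 011111101 = 253

253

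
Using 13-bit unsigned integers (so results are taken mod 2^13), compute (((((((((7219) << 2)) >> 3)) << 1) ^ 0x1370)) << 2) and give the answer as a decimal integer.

7432

7219 = 1110000110011
→ << 2 (mod 2^13) → 1000011001100 = 4300
→ >> 3 → 0001000011001 = 537
→ << 1 (mod 2^13) → 0010000110010 = 1074
0x1370 = 1001101110000
→ ^ → 1011101000010 = 5954
→ << 2 (mod 2^13) → 1110100001000 = 7432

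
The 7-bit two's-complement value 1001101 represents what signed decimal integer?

-51

pattern = 1001101 (MSB is 1 ⇒ negative)
Invert: 0110010, add 1 → 0110011 = 51, so the value is -51.
(Equivalently: 77 - 2^7 = 77 - 128 = -51.)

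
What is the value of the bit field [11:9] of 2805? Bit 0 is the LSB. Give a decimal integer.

v = 101011110101
Shift right by 9: 101
Mask low 3 bits: 101 = 5

5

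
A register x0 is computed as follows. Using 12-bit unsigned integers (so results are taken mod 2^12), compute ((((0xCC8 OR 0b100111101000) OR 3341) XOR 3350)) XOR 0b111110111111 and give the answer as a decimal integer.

3908

0xCC8 = 110011001000
0b100111101000 = 100111101000
→ OR → 110111101000 = 3560
3341 = 110100001101
→ OR → 110111101101 = 3565
3350 = 110100010110
→ XOR → 000011111011 = 251
0b111110111111 = 111110111111
→ XOR → 111101000100 = 3908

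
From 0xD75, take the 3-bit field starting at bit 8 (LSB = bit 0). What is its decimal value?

v = 110101110101
Shift right by 8: 1101
Mask low 3 bits: 101 = 5

5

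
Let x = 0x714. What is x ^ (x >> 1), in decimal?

x = 11100010100 = 1812
x>>1 = 01110001010
XOR  = 10010011110 = 1182
(x ^ (x >> 1) gives the standard binary-reflected Gray code of x.)

1182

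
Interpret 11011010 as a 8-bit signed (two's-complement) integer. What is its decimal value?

pattern = 11011010 (MSB is 1 ⇒ negative)
Invert: 00100101, add 1 → 00100110 = 38, so the value is -38.
(Equivalently: 218 - 2^8 = 218 - 256 = -38.)

-38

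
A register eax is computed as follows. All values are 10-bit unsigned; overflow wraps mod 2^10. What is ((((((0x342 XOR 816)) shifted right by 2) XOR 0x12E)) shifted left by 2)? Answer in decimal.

0x342 = 1101000010
816 = 1100110000
→ XOR → 0001110010 = 114
→ shifted right by 2 → 0000011100 = 28
0x12E = 0100101110
→ XOR → 0100110010 = 306
→ shifted left by 2 (mod 2^10) → 0011001000 = 200

200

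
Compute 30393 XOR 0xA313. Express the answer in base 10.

54698

30393 = 0111011010111001
0xA313 = 1010001100010011
XOR → 1101010110101010 = 54698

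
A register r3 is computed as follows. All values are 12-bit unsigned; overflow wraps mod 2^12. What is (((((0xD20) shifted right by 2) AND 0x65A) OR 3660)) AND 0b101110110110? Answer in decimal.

0xD20 = 110100100000
→ shifted right by 2 → 001101001000 = 840
0x65A = 011001011010
→ AND → 001001001000 = 584
3660 = 111001001100
→ OR → 111001001100 = 3660
0b101110110110 = 101110110110
→ AND → 101000000100 = 2564

2564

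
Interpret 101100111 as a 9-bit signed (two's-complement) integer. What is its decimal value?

-153

pattern = 101100111 (MSB is 1 ⇒ negative)
Invert: 010011000, add 1 → 010011001 = 153, so the value is -153.
(Equivalently: 359 - 2^9 = 359 - 512 = -153.)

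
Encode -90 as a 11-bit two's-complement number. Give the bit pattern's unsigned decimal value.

90 in 11 bits: 00001011010
Invert: 11110100101
Add 1:  11110100110 = 1958
(Check: 2^11 - 90 = 2048 - 90 = 1958.)

1958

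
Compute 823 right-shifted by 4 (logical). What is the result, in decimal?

51

823 = 1100110111
shift right by 4 → 0000110011 = 51
(equivalently, floor(823 / 16))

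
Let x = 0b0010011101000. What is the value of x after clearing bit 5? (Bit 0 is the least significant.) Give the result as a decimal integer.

x = 0010011101000
bit 5 is currently 1; clear it via x & ~(1 << 5) = x & ~32
→ 0010011001000 = 1224

1224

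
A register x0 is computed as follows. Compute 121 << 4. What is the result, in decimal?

1936

121 = 00001111001
shift left by 4 → 11110010000 = 1936
(equivalently, 121 × 2^4 = 121 × 16)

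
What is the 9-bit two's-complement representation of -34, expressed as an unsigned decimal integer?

34 in 9 bits: 000100010
Invert: 111011101
Add 1:  111011110 = 478
(Check: 2^9 - 34 = 512 - 34 = 478.)

478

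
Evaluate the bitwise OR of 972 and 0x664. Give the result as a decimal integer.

972 = 01111001100
0x664 = 11001100100
 OR → 11111101100 = 2028

2028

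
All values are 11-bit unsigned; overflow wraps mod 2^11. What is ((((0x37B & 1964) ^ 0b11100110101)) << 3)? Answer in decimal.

0x37B = 01101111011
1964 = 11110101100
→ & → 01100101000 = 808
0b11100110101 = 11100110101
→ ^ → 10000011101 = 1053
→ << 3 (mod 2^11) → 00011101000 = 232

232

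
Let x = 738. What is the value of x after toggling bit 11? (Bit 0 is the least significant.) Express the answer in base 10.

x = 0001011100010
bit 11 is currently 0; toggle it via x ^ (1 << 11) = x ^ 2048
→ 0101011100010 = 2786

2786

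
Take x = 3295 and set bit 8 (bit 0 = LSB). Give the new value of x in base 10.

3551

x = 110011011111
bit 8 is currently 0; set it via x | (1 << 8) = x | 256
→ 110111011111 = 3551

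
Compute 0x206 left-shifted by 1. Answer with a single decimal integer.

0x206 = 01000000110
shift left by 1 → 10000001100 = 1036
(equivalently, 518 × 2^1 = 518 × 2)

1036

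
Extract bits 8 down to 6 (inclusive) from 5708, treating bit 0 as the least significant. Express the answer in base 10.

1

v = 01011001001100
Shift right by 6: 01011001
Mask low 3 bits: 001 = 1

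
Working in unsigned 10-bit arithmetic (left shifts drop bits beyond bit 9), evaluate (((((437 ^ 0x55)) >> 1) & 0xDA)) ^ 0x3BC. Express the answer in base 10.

437 = 0110110101
0x55 = 0001010101
→ ^ → 0111100000 = 480
→ >> 1 → 0011110000 = 240
0xDA = 0011011010
→ & → 0011010000 = 208
0x3BC = 1110111100
→ ^ → 1101101100 = 876

876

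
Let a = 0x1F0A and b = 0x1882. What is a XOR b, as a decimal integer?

0x1F0A = 1111100001010
0x1882 = 1100010000010
XOR → 0011110001000 = 1928

1928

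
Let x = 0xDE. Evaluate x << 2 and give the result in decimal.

888

0xDE = 0011011110
shift left by 2 → 1101111000 = 888
(equivalently, 222 × 2^2 = 222 × 4)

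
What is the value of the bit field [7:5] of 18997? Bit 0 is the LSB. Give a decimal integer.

1

v = 0100101000110101
Shift right by 5: 01001010001
Mask low 3 bits: 001 = 1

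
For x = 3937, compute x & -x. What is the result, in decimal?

x = 111101100001 = 3937
-x (two's complement) = …000010011111
AND   = 000000000001 = 1
(x & -x isolates the lowest set bit of x.)

1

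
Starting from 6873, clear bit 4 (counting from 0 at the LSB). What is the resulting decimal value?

6857

x = 1101011011001
bit 4 is currently 1; clear it via x & ~(1 << 4) = x & ~16
→ 1101011001001 = 6857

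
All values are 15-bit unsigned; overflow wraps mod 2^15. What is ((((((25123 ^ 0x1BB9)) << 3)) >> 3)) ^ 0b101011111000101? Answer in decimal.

24159

25123 = 110001000100011
0x1BB9 = 001101110111001
→ ^ → 111100110011010 = 31130
→ << 3 (mod 2^15) → 100110011010000 = 19664
→ >> 3 → 000100110011010 = 2458
0b101011111000101 = 101011111000101
→ ^ → 101111001011111 = 24159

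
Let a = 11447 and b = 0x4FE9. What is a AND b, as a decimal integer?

3233

11447 = 010110010110111
0x4FE9 = 100111111101001
AND → 000110010100001 = 3233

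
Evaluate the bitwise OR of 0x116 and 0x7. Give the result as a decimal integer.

279

0x116 = 100010110
0x7 = 000000111
 OR → 100010111 = 279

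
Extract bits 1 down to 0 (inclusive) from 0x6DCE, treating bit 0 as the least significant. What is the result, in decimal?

v = 110110111001110
Shift right by 0: 110110111001110
Mask low 2 bits: 10 = 2

2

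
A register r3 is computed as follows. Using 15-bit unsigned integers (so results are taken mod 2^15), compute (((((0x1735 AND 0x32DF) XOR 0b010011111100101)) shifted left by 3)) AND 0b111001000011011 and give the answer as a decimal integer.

8704

0x1735 = 001011100110101
0x32DF = 011001011011111
→ AND → 001001000010101 = 4629
0b010011111100101 = 010011111100101
→ XOR → 011010111110000 = 13808
→ shifted left by 3 (mod 2^15) → 010111110000000 = 12160
0b111001000011011 = 111001000011011
→ AND → 010001000000000 = 8704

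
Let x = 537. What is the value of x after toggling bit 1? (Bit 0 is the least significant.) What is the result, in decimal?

539

x = 1000011001
bit 1 is currently 0; toggle it via x ^ (1 << 1) = x ^ 2
→ 1000011011 = 539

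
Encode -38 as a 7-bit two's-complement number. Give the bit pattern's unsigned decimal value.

38 in 7 bits: 0100110
Invert: 1011001
Add 1:  1011010 = 90
(Check: 2^7 - 38 = 128 - 38 = 90.)

90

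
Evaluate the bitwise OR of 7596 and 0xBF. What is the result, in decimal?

7615

7596 = 1110110101100
0xBF = 0000010111111
 OR → 1110110111111 = 7615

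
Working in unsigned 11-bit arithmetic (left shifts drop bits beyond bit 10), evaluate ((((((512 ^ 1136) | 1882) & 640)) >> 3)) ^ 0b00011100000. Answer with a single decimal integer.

512 = 01000000000
1136 = 10001110000
→ ^ → 11001110000 = 1648
1882 = 11101011010
→ | → 11101111010 = 1914
640 = 01010000000
→ & → 01000000000 = 512
→ >> 3 → 00001000000 = 64
0b00011100000 = 00011100000
→ ^ → 00010100000 = 160

160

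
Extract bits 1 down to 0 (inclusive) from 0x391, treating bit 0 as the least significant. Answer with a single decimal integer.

1

v = 01110010001
Shift right by 0: 01110010001
Mask low 2 bits: 01 = 1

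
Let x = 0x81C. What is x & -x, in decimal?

x = 100000011100 = 2076
-x (two's complement) = …011111100100
AND   = 000000000100 = 4
(x & -x isolates the lowest set bit of x.)

4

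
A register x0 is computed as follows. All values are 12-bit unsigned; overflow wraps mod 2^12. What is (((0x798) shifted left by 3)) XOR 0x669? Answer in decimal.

0x798 = 011110011000
→ shifted left by 3 (mod 2^12) → 110011000000 = 3264
0x669 = 011001101001
→ XOR → 101010101001 = 2729

2729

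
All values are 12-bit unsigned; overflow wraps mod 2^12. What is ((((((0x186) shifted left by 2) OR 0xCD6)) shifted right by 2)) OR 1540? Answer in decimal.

1975

0x186 = 000110000110
→ shifted left by 2 (mod 2^12) → 011000011000 = 1560
0xCD6 = 110011010110
→ OR → 111011011110 = 3806
→ shifted right by 2 → 001110110111 = 951
1540 = 011000000100
→ OR → 011110110111 = 1975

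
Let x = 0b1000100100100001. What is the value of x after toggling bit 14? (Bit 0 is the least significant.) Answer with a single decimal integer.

x = 1000100100100001
bit 14 is currently 0; toggle it via x ^ (1 << 14) = x ^ 16384
→ 1100100100100001 = 51489

51489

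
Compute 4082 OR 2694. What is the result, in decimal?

4082 = 111111110010
2694 = 101010000110
 OR → 111111110110 = 4086

4086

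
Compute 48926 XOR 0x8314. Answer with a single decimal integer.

48926 = 1011111100011110
0x8314 = 1000001100010100
XOR → 0011110000001010 = 15370

15370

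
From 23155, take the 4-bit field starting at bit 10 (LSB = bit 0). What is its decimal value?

6

v = 101101001110011
Shift right by 10: 10110
Mask low 4 bits: 0110 = 6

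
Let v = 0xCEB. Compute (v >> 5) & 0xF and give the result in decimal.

7

v = 0110011101011
Shift right by 5: 01100111
Mask low 4 bits: 0111 = 7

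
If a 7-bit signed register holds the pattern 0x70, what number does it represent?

pattern = 1110000 (MSB is 1 ⇒ negative)
Invert: 0001111, add 1 → 0010000 = 16, so the value is -16.
(Equivalently: 112 - 2^7 = 112 - 128 = -16.)

-16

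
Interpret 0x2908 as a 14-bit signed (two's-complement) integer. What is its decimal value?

pattern = 10100100001000 (MSB is 1 ⇒ negative)
Invert: 01011011110111, add 1 → 01011011111000 = 5880, so the value is -5880.
(Equivalently: 10504 - 2^14 = 10504 - 16384 = -5880.)

-5880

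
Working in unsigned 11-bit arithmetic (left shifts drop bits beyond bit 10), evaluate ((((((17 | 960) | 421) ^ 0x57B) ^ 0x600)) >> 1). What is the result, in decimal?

71

17 = 00000010001
960 = 01111000000
→ | → 01111010001 = 977
421 = 00110100101
→ | → 01111110101 = 1013
0x57B = 10101111011
→ ^ → 11010001110 = 1678
0x600 = 11000000000
→ ^ → 00010001110 = 142
→ >> 1 → 00001000111 = 71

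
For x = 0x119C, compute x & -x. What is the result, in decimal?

x = 1000110011100 = 4508
-x (two's complement) = …0111001100100
AND   = 0000000000100 = 4
(x & -x isolates the lowest set bit of x.)

4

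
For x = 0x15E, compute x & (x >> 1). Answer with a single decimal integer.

x = 101011110 = 350
x>>1 = 010101111
AND  = 000001110 = 14
(x & (x >> 1) has a 1 wherever x has two consecutive 1 bits.)

14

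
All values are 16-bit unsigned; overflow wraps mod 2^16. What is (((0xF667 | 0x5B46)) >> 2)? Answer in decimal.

16345

0xF667 = 1111011001100111
0x5B46 = 0101101101000110
→ | → 1111111101100111 = 65383
→ >> 2 → 0011111111011001 = 16345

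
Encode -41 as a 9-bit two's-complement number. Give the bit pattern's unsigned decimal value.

471

41 in 9 bits: 000101001
Invert: 111010110
Add 1:  111010111 = 471
(Check: 2^9 - 41 = 512 - 41 = 471.)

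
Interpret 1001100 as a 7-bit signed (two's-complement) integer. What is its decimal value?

pattern = 1001100 (MSB is 1 ⇒ negative)
Invert: 0110011, add 1 → 0110100 = 52, so the value is -52.
(Equivalently: 76 - 2^7 = 76 - 128 = -52.)

-52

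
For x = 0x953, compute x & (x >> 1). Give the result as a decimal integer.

1

x = 100101010011 = 2387
x>>1 = 010010101001
AND  = 000000000001 = 1
(x & (x >> 1) has a 1 wherever x has two consecutive 1 bits.)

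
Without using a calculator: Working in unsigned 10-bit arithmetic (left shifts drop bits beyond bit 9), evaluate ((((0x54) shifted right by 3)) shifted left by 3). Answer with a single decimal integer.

0x54 = 0001010100
→ shifted right by 3 → 0000001010 = 10
→ shifted left by 3 (mod 2^10) → 0001010000 = 80

80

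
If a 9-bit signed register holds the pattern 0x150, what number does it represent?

-176

pattern = 101010000 (MSB is 1 ⇒ negative)
Invert: 010101111, add 1 → 010110000 = 176, so the value is -176.
(Equivalently: 336 - 2^9 = 336 - 512 = -176.)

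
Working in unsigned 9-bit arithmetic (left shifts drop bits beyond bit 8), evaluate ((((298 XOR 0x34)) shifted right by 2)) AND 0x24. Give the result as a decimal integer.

298 = 100101010
0x34 = 000110100
→ XOR → 100011110 = 286
→ shifted right by 2 → 001000111 = 71
0x24 = 000100100
→ AND → 000000100 = 4

4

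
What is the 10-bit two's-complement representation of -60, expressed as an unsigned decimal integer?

964

60 in 10 bits: 0000111100
Invert: 1111000011
Add 1:  1111000100 = 964
(Check: 2^10 - 60 = 1024 - 60 = 964.)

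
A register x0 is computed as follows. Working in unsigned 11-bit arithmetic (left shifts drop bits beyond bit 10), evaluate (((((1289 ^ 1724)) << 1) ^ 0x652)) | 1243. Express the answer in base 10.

1289 = 10100001001
1724 = 11010111100
→ ^ → 01110110101 = 949
→ << 1 (mod 2^11) → 11101101010 = 1898
0x652 = 11001010010
→ ^ → 00100111000 = 312
1243 = 10011011011
→ | → 10111111011 = 1531

1531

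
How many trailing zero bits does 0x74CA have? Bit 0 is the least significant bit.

1

0x74CA = 111010011001010
Trailing zeros: 1, so the lowest set bit is bit 1 (value 2).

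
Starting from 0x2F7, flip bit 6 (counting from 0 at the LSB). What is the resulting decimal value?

695

x = 1011110111
bit 6 is currently 1; toggle it via x ^ (1 << 6) = x ^ 64
→ 1010110111 = 695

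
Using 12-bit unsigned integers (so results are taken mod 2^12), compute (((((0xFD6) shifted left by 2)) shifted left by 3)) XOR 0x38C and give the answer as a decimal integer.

0xFD6 = 111111010110
→ shifted left by 2 (mod 2^12) → 111101011000 = 3928
→ shifted left by 3 (mod 2^12) → 101011000000 = 2752
0x38C = 001110001100
→ XOR → 100101001100 = 2380

2380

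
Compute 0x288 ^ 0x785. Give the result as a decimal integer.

1293

0x288 = 01010001000
0x785 = 11110000101
XOR → 10100001101 = 1293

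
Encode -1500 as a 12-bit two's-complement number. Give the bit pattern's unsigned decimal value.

1500 in 12 bits: 010111011100
Invert: 101000100011
Add 1:  101000100100 = 2596
(Check: 2^12 - 1500 = 4096 - 1500 = 2596.)

2596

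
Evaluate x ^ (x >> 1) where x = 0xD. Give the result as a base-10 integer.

x = 1101 = 13
x>>1 = 0110
XOR  = 1011 = 11
(x ^ (x >> 1) gives the standard binary-reflected Gray code of x.)

11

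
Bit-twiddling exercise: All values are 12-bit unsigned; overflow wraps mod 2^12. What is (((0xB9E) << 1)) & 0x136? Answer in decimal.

308

0xB9E = 101110011110
→ << 1 (mod 2^12) → 011100111100 = 1852
0x136 = 000100110110
→ & → 000100110100 = 308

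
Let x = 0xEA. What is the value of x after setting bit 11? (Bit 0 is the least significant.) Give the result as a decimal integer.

2282

x = 000000011101010
bit 11 is currently 0; set it via x | (1 << 11) = x | 2048
→ 000100011101010 = 2282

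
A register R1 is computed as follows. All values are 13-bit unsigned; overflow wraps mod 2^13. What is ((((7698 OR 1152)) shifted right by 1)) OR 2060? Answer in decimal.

3917

7698 = 1111000010010
1152 = 0010010000000
→ OR → 1111010010010 = 7826
→ shifted right by 1 → 0111101001001 = 3913
2060 = 0100000001100
→ OR → 0111101001101 = 3917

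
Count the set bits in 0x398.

0x398 = 1110011000
Count the 1s: 1 + 1 + 1 + 1 + 1 = 5

5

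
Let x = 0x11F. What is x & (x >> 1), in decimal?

x = 100011111 = 287
x>>1 = 010001111
AND  = 000001111 = 15
(x & (x >> 1) has a 1 wherever x has two consecutive 1 bits.)

15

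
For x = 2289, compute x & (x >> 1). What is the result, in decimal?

x = 100011110001 = 2289
x>>1 = 010001111000
AND  = 000001110000 = 112
(x & (x >> 1) has a 1 wherever x has two consecutive 1 bits.)

112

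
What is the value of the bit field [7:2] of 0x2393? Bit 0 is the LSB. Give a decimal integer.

36

v = 10001110010011
Shift right by 2: 100011100100
Mask low 6 bits: 100100 = 36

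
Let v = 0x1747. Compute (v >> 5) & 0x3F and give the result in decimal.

58

v = 01011101000111
Shift right by 5: 010111010
Mask low 6 bits: 111010 = 58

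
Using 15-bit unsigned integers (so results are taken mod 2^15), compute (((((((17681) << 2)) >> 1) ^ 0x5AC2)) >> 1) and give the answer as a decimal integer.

17681 = 100010100010001
→ << 2 (mod 2^15) → 001010001000100 = 5188
→ >> 1 → 000101000100010 = 2594
0x5AC2 = 101101011000010
→ ^ → 101000011100000 = 20704
→ >> 1 → 010100001110000 = 10352

10352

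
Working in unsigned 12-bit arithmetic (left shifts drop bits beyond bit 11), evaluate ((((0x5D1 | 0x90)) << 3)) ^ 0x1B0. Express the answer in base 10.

3896

0x5D1 = 010111010001
0x90 = 000010010000
→ | → 010111010001 = 1489
→ << 3 (mod 2^12) → 111010001000 = 3720
0x1B0 = 000110110000
→ ^ → 111100111000 = 3896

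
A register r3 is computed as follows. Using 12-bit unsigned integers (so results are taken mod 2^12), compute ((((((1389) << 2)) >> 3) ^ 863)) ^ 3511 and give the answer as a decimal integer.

1389 = 010101101101
→ << 2 (mod 2^12) → 010110110100 = 1460
→ >> 3 → 000010110110 = 182
863 = 001101011111
→ ^ → 001111101001 = 1001
3511 = 110110110111
→ ^ → 111001011110 = 3678

3678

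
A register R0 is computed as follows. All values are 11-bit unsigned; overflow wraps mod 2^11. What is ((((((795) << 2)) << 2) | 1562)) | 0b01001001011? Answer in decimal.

795 = 01100011011
→ << 2 (mod 2^11) → 10001101100 = 1132
→ << 2 (mod 2^11) → 00110110000 = 432
1562 = 11000011010
→ | → 11110111010 = 1978
0b01001001011 = 01001001011
→ | → 11111111011 = 2043

2043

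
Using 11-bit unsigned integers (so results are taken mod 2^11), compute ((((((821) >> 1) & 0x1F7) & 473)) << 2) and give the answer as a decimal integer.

1600

821 = 01100110101
→ >> 1 → 00110011010 = 410
0x1F7 = 00111110111
→ & → 00110010010 = 402
473 = 00111011001
→ & → 00110010000 = 400
→ << 2 (mod 2^11) → 11001000000 = 1600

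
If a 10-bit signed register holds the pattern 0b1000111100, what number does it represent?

-452

pattern = 1000111100 (MSB is 1 ⇒ negative)
Invert: 0111000011, add 1 → 0111000100 = 452, so the value is -452.
(Equivalently: 572 - 2^10 = 572 - 1024 = -452.)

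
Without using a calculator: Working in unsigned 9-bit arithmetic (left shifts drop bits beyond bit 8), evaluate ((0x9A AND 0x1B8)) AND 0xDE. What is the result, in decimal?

152

0x9A = 010011010
0x1B8 = 110111000
→ AND → 010011000 = 152
0xDE = 011011110
→ AND → 010011000 = 152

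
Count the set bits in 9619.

7

9619 = 10010110010011
Count the 1s: 1 + 1 + 1 + 1 + 1 + 1 + 1 = 7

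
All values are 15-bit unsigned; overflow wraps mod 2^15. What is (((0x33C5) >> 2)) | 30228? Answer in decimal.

0x33C5 = 011001111000101
→ >> 2 → 000110011110001 = 3313
30228 = 111011000010100
→ | → 111111011110101 = 32501

32501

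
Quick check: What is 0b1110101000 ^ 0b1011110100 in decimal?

a = 1110101000
b = 1011110100
XOR → 0101011100 = 348

348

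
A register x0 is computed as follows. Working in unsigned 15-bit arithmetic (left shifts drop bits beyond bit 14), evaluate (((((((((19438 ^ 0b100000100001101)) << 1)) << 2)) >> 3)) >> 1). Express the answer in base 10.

1393

19438 = 100101111101110
0b100000100001101 = 100000100001101
→ ^ → 000101011100011 = 2787
→ << 1 (mod 2^15) → 001010111000110 = 5574
→ << 2 (mod 2^15) → 101011100011000 = 22296
→ >> 3 → 000101011100011 = 2787
→ >> 1 → 000010101110001 = 1393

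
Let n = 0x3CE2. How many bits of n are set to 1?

8

0x3CE2 = 11110011100010
Count the 1s: 1 + 1 + 1 + 1 + 1 + 1 + 1 + 1 = 8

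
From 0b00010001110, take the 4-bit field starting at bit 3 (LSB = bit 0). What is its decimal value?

1

v = 00010001110
Shift right by 3: 00010001
Mask low 4 bits: 0001 = 1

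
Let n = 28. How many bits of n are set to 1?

28 = 11100
Count the 1s: 1 + 1 + 1 = 3

3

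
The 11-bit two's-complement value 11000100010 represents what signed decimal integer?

-478

pattern = 11000100010 (MSB is 1 ⇒ negative)
Invert: 00111011101, add 1 → 00111011110 = 478, so the value is -478.
(Equivalently: 1570 - 2^11 = 1570 - 2048 = -478.)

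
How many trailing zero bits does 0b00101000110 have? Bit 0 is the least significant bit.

0b00101000110 = 101000110
Trailing zeros: 1, so the lowest set bit is bit 1 (value 2).

1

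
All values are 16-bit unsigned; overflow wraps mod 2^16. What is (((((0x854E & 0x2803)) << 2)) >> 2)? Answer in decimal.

0x854E = 1000010101001110
0x2803 = 0010100000000011
→ & → 0000000000000010 = 2
→ << 2 (mod 2^16) → 0000000000001000 = 8
→ >> 2 → 0000000000000010 = 2

2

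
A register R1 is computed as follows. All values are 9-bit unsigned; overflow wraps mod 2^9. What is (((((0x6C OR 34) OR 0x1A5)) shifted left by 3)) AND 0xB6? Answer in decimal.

48

0x6C = 001101100
34 = 000100010
→ OR → 001101110 = 110
0x1A5 = 110100101
→ OR → 111101111 = 495
→ shifted left by 3 (mod 2^9) → 101111000 = 376
0xB6 = 010110110
→ AND → 000110000 = 48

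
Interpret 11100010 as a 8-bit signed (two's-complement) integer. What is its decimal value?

-30

pattern = 11100010 (MSB is 1 ⇒ negative)
Invert: 00011101, add 1 → 00011110 = 30, so the value is -30.
(Equivalently: 226 - 2^8 = 226 - 256 = -30.)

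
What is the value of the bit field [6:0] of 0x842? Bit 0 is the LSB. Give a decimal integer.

66

v = 100001000010
Shift right by 0: 100001000010
Mask low 7 bits: 1000010 = 66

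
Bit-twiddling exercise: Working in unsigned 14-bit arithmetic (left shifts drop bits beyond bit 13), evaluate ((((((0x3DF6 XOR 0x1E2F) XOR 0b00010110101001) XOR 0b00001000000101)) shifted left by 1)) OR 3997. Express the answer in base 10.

0x3DF6 = 11110111110110
0x1E2F = 01111000101111
→ XOR → 10001111011001 = 9177
0b00010110101001 = 00010110101001
→ XOR → 10011001110000 = 9840
0b00001000000101 = 00001000000101
→ XOR → 10010001110101 = 9333
→ shifted left by 1 (mod 2^14) → 00100011101010 = 2282
3997 = 00111110011101
→ OR → 00111111111111 = 4095

4095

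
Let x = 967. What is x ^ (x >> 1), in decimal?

x = 1111000111 = 967
x>>1 = 0111100011
XOR  = 1000100100 = 548
(x ^ (x >> 1) gives the standard binary-reflected Gray code of x.)

548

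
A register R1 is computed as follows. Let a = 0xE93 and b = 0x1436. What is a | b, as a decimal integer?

7863

0xE93 = 0111010010011
0x1436 = 1010000110110
 OR → 1111010110111 = 7863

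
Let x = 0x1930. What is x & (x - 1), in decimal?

x = 1100100110000 = 6448
x - 1 = 1100100101111
AND   = 1100100100000 = 6432
(x & (x - 1) clears the lowest set bit of x.)

6432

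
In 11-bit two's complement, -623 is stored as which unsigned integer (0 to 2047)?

623 in 11 bits: 01001101111
Invert: 10110010000
Add 1:  10110010001 = 1425
(Check: 2^11 - 623 = 2048 - 623 = 1425.)

1425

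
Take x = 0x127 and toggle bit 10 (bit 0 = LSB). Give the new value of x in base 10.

1319

x = 00000100100111
bit 10 is currently 0; toggle it via x ^ (1 << 10) = x ^ 1024
→ 00010100100111 = 1319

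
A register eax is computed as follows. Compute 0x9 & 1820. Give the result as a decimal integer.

0x9 = 00000001001
1820 = 11100011100
AND → 00000001000 = 8

8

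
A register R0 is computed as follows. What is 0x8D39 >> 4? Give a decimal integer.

2259

0x8D39 = 1000110100111001
shift right by 4 → 0000100011010011 = 2259
(equivalently, floor(36153 / 16))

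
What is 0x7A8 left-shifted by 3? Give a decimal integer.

0x7A8 = 00011110101000
shift left by 3 → 11110101000000 = 15680
(equivalently, 1960 × 2^3 = 1960 × 8)

15680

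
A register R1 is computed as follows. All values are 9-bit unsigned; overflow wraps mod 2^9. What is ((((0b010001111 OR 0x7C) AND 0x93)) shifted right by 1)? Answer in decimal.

0b010001111 = 010001111
0x7C = 001111100
→ OR → 011111111 = 255
0x93 = 010010011
→ AND → 010010011 = 147
→ shifted right by 1 → 001001001 = 73

73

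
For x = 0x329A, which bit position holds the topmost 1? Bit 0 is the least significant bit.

0x329A = 11001010011010
The topmost 1 is at position 13 (since 2^13 = 8192 ≤ 12954 < 16384).

13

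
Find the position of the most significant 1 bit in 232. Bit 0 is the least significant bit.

7

232 = 11101000
The topmost 1 is at position 7 (since 2^7 = 128 ≤ 232 < 256).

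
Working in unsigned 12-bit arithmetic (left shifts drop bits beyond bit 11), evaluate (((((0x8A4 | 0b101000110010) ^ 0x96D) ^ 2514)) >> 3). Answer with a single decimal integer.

0x8A4 = 100010100100
0b101000110010 = 101000110010
→ | → 101010110110 = 2742
0x96D = 100101101101
→ ^ → 001111011011 = 987
2514 = 100111010010
→ ^ → 101000001001 = 2569
→ >> 3 → 000101000001 = 321

321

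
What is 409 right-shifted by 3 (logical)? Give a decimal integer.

409 = 110011001
shift right by 3 → 000110011 = 51
(equivalently, floor(409 / 8))

51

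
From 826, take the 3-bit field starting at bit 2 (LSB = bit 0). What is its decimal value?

6

v = 001100111010
Shift right by 2: 0011001110
Mask low 3 bits: 110 = 6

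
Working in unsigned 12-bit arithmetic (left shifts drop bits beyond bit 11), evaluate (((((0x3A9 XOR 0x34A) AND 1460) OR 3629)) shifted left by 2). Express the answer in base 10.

2740

0x3A9 = 001110101001
0x34A = 001101001010
→ XOR → 000011100011 = 227
1460 = 010110110100
→ AND → 000010100000 = 160
3629 = 111000101101
→ OR → 111010101101 = 3757
→ shifted left by 2 (mod 2^12) → 101010110100 = 2740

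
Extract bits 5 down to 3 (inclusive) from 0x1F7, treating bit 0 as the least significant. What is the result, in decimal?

6

v = 111110111
Shift right by 3: 111110
Mask low 3 bits: 110 = 6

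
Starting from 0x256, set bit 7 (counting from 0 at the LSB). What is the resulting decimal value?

726

x = 1001010110
bit 7 is currently 0; set it via x | (1 << 7) = x | 128
→ 1011010110 = 726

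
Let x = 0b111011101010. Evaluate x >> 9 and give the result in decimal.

x = 111011101010
shift right by 9 → 000000000111 = 7
(equivalently, floor(3818 / 512))

7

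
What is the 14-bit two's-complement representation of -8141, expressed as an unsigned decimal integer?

8141 in 14 bits: 01111111001101
Invert: 10000000110010
Add 1:  10000000110011 = 8243
(Check: 2^14 - 8141 = 16384 - 8141 = 8243.)

8243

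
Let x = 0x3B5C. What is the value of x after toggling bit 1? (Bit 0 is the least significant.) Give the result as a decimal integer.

15198

x = 11101101011100
bit 1 is currently 0; toggle it via x ^ (1 << 1) = x ^ 2
→ 11101101011110 = 15198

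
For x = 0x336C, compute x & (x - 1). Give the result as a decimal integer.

x = 11001101101100 = 13164
x - 1 = 11001101101011
AND   = 11001101101000 = 13160
(x & (x - 1) clears the lowest set bit of x.)

13160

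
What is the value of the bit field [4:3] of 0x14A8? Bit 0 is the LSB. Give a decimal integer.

v = 1010010101000
Shift right by 3: 1010010101
Mask low 2 bits: 01 = 1

1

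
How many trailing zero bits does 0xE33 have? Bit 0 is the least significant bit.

0xE33 = 111000110011
Trailing zeros: 0, so the lowest set bit is bit 0 (value 1).

0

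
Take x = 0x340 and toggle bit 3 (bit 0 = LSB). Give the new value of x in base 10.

x = 01101000000
bit 3 is currently 0; toggle it via x ^ (1 << 3) = x ^ 8
→ 01101001000 = 840

840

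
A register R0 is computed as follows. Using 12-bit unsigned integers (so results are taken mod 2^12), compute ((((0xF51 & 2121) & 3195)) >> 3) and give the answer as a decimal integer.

0xF51 = 111101010001
2121 = 100001001001
→ & → 100001000001 = 2113
3195 = 110001111011
→ & → 100001000001 = 2113
→ >> 3 → 000100001000 = 264

264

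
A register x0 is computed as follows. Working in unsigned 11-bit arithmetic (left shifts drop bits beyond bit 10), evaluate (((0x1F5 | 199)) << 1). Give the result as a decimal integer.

0x1F5 = 00111110101
199 = 00011000111
→ | → 00111110111 = 503
→ << 1 (mod 2^11) → 01111101110 = 1006

1006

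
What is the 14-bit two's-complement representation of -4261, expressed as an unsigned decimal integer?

4261 in 14 bits: 01000010100101
Invert: 10111101011010
Add 1:  10111101011011 = 12123
(Check: 2^14 - 4261 = 16384 - 4261 = 12123.)

12123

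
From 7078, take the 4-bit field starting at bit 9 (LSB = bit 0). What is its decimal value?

v = 1101110100110
Shift right by 9: 1101
Mask low 4 bits: 1101 = 13

13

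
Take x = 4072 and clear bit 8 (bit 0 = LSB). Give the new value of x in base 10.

x = 00111111101000
bit 8 is currently 1; clear it via x & ~(1 << 8) = x & ~256
→ 00111011101000 = 3816

3816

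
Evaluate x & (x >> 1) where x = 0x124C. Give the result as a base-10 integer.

x = 1001001001100 = 4684
x>>1 = 0100100100110
AND  = 0000000000100 = 4
(x & (x >> 1) has a 1 wherever x has two consecutive 1 bits.)

4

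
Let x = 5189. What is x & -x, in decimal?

x = 1010001000101 = 5189
-x (two's complement) = …0101110111011
AND   = 0000000000001 = 1
(x & -x isolates the lowest set bit of x.)

1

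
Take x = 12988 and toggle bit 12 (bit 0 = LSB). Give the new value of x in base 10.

8892

x = 11001010111100
bit 12 is currently 1; toggle it via x ^ (1 << 12) = x ^ 4096
→ 10001010111100 = 8892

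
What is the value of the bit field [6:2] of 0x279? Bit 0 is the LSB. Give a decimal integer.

v = 001001111001
Shift right by 2: 0010011110
Mask low 5 bits: 11110 = 30

30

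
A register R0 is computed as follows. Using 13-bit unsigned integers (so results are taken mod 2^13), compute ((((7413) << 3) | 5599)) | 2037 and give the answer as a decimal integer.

7413 = 1110011110101
→ << 3 (mod 2^13) → 0011110101000 = 1960
5599 = 1010111011111
→ | → 1011111111111 = 6143
2037 = 0011111110101
→ | → 1011111111111 = 6143

6143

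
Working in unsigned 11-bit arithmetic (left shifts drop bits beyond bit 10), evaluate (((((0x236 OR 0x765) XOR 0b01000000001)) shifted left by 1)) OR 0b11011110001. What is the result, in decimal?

1789

0x236 = 01000110110
0x765 = 11101100101
→ OR → 11101110111 = 1911
0b01000000001 = 01000000001
→ XOR → 10101110110 = 1398
→ shifted left by 1 (mod 2^11) → 01011101100 = 748
0b11011110001 = 11011110001
→ OR → 11011111101 = 1789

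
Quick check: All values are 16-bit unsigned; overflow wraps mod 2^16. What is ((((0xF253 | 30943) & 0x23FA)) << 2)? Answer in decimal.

0xF253 = 1111001001010011
30943 = 0111100011011111
→ | → 1111101011011111 = 64223
0x23FA = 0010001111111010
→ & → 0010001011011010 = 8922
→ << 2 (mod 2^16) → 1000101101101000 = 35688

35688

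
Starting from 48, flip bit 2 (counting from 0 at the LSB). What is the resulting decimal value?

52

x = 000110000
bit 2 is currently 0; toggle it via x ^ (1 << 2) = x ^ 4
→ 000110100 = 52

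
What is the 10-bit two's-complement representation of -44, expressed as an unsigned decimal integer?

44 in 10 bits: 0000101100
Invert: 1111010011
Add 1:  1111010100 = 980
(Check: 2^10 - 44 = 1024 - 44 = 980.)

980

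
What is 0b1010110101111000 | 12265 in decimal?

a = 1010110101111000
12265 = 0010111111101001
 OR → 1010111111111001 = 45049

45049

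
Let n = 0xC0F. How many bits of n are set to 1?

0xC0F = 110000001111
Count the 1s: 1 + 1 + 1 + 1 + 1 + 1 = 6

6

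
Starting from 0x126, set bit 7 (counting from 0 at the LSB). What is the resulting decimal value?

x = 100100110
bit 7 is currently 0; set it via x | (1 << 7) = x | 128
→ 110100110 = 422

422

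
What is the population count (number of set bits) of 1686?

1686 = 11010010110
Count the 1s: 1 + 1 + 1 + 1 + 1 + 1 = 6

6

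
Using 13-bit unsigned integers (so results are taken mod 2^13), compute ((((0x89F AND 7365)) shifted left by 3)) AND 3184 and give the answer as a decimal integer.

0x89F = 0100010011111
7365 = 1110011000101
→ AND → 0100010000101 = 2181
→ shifted left by 3 (mod 2^13) → 0010000101000 = 1064
3184 = 0110001110000
→ AND → 0010000100000 = 1056

1056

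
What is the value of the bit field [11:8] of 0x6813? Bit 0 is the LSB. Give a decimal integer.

v = 0110100000010011
Shift right by 8: 01101000
Mask low 4 bits: 1000 = 8

8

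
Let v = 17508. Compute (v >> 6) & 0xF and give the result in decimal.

v = 0100010001100100
Shift right by 6: 0100010001
Mask low 4 bits: 0001 = 1

1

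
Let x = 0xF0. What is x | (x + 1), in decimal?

241

x = 11110000 = 240
x + 1 = 11110001
OR    = 11110001 = 241
(x | (x + 1) sets the lowest cleared bit.)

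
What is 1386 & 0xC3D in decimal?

1386 = 010101101010
0xC3D = 110000111101
AND → 010000101000 = 1064

1064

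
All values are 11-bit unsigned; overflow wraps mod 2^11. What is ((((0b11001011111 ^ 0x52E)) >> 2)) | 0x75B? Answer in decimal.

2015

0b11001011111 = 11001011111
0x52E = 10100101110
→ ^ → 01101110001 = 881
→ >> 2 → 00011011100 = 220
0x75B = 11101011011
→ | → 11111011111 = 2015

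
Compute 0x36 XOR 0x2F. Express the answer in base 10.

25

0x36 = 110110
0x2F = 101111
XOR → 011001 = 25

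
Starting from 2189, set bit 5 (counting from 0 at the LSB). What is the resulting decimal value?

2221

x = 100010001101
bit 5 is currently 0; set it via x | (1 << 5) = x | 32
→ 100010101101 = 2221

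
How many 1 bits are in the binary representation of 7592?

7592 = 1110110101000
Count the 1s: 1 + 1 + 1 + 1 + 1 + 1 + 1 = 7

7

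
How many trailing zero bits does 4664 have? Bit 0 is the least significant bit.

3

4664 = 1001000111000
Trailing zeros: 3, so the lowest set bit is bit 3 (value 8).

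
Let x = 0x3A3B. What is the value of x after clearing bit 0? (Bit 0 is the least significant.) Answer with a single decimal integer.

x = 11101000111011
bit 0 is currently 1; clear it via x & ~(1 << 0) = x & ~1
→ 11101000111010 = 14906

14906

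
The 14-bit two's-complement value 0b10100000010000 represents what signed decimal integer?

pattern = 10100000010000 (MSB is 1 ⇒ negative)
Invert: 01011111101111, add 1 → 01011111110000 = 6128, so the value is -6128.
(Equivalently: 10256 - 2^14 = 10256 - 16384 = -6128.)

-6128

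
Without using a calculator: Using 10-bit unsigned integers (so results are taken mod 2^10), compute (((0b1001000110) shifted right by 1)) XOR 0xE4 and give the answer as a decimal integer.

0b1001000110 = 1001000110
→ shifted right by 1 → 0100100011 = 291
0xE4 = 0011100100
→ XOR → 0111000111 = 455

455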